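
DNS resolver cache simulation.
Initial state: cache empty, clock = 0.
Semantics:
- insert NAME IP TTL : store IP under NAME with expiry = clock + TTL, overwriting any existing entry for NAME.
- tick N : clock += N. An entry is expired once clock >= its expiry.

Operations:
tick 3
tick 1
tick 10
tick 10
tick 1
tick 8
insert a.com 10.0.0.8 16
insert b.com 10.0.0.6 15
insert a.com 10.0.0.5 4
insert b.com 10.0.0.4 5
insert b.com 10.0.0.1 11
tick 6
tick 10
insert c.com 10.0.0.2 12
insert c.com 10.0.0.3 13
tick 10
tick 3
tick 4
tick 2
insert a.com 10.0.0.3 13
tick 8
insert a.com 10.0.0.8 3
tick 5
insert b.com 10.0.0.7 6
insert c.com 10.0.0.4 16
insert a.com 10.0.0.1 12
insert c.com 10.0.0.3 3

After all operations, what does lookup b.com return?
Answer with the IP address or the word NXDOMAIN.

Answer: 10.0.0.7

Derivation:
Op 1: tick 3 -> clock=3.
Op 2: tick 1 -> clock=4.
Op 3: tick 10 -> clock=14.
Op 4: tick 10 -> clock=24.
Op 5: tick 1 -> clock=25.
Op 6: tick 8 -> clock=33.
Op 7: insert a.com -> 10.0.0.8 (expiry=33+16=49). clock=33
Op 8: insert b.com -> 10.0.0.6 (expiry=33+15=48). clock=33
Op 9: insert a.com -> 10.0.0.5 (expiry=33+4=37). clock=33
Op 10: insert b.com -> 10.0.0.4 (expiry=33+5=38). clock=33
Op 11: insert b.com -> 10.0.0.1 (expiry=33+11=44). clock=33
Op 12: tick 6 -> clock=39. purged={a.com}
Op 13: tick 10 -> clock=49. purged={b.com}
Op 14: insert c.com -> 10.0.0.2 (expiry=49+12=61). clock=49
Op 15: insert c.com -> 10.0.0.3 (expiry=49+13=62). clock=49
Op 16: tick 10 -> clock=59.
Op 17: tick 3 -> clock=62. purged={c.com}
Op 18: tick 4 -> clock=66.
Op 19: tick 2 -> clock=68.
Op 20: insert a.com -> 10.0.0.3 (expiry=68+13=81). clock=68
Op 21: tick 8 -> clock=76.
Op 22: insert a.com -> 10.0.0.8 (expiry=76+3=79). clock=76
Op 23: tick 5 -> clock=81. purged={a.com}
Op 24: insert b.com -> 10.0.0.7 (expiry=81+6=87). clock=81
Op 25: insert c.com -> 10.0.0.4 (expiry=81+16=97). clock=81
Op 26: insert a.com -> 10.0.0.1 (expiry=81+12=93). clock=81
Op 27: insert c.com -> 10.0.0.3 (expiry=81+3=84). clock=81
lookup b.com: present, ip=10.0.0.7 expiry=87 > clock=81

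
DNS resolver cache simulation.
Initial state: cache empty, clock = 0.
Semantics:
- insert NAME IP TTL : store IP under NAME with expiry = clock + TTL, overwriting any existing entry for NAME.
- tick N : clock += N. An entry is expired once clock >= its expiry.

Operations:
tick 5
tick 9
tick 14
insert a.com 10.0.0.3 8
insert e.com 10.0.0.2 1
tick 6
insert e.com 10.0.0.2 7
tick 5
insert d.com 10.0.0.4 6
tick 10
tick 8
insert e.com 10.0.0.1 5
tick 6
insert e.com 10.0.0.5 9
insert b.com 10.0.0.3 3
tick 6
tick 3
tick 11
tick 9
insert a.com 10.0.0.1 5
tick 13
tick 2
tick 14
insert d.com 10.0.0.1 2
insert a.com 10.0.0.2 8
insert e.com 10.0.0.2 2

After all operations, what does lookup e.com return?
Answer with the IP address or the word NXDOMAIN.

Answer: 10.0.0.2

Derivation:
Op 1: tick 5 -> clock=5.
Op 2: tick 9 -> clock=14.
Op 3: tick 14 -> clock=28.
Op 4: insert a.com -> 10.0.0.3 (expiry=28+8=36). clock=28
Op 5: insert e.com -> 10.0.0.2 (expiry=28+1=29). clock=28
Op 6: tick 6 -> clock=34. purged={e.com}
Op 7: insert e.com -> 10.0.0.2 (expiry=34+7=41). clock=34
Op 8: tick 5 -> clock=39. purged={a.com}
Op 9: insert d.com -> 10.0.0.4 (expiry=39+6=45). clock=39
Op 10: tick 10 -> clock=49. purged={d.com,e.com}
Op 11: tick 8 -> clock=57.
Op 12: insert e.com -> 10.0.0.1 (expiry=57+5=62). clock=57
Op 13: tick 6 -> clock=63. purged={e.com}
Op 14: insert e.com -> 10.0.0.5 (expiry=63+9=72). clock=63
Op 15: insert b.com -> 10.0.0.3 (expiry=63+3=66). clock=63
Op 16: tick 6 -> clock=69. purged={b.com}
Op 17: tick 3 -> clock=72. purged={e.com}
Op 18: tick 11 -> clock=83.
Op 19: tick 9 -> clock=92.
Op 20: insert a.com -> 10.0.0.1 (expiry=92+5=97). clock=92
Op 21: tick 13 -> clock=105. purged={a.com}
Op 22: tick 2 -> clock=107.
Op 23: tick 14 -> clock=121.
Op 24: insert d.com -> 10.0.0.1 (expiry=121+2=123). clock=121
Op 25: insert a.com -> 10.0.0.2 (expiry=121+8=129). clock=121
Op 26: insert e.com -> 10.0.0.2 (expiry=121+2=123). clock=121
lookup e.com: present, ip=10.0.0.2 expiry=123 > clock=121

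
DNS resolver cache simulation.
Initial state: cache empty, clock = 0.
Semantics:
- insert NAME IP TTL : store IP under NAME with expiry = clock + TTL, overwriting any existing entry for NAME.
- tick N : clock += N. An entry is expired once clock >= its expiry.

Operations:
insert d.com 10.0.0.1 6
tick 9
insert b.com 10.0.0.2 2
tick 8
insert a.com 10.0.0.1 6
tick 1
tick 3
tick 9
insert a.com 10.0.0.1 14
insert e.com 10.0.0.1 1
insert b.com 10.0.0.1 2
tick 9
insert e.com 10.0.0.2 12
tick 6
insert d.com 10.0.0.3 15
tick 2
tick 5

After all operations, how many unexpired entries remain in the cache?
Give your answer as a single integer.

Answer: 1

Derivation:
Op 1: insert d.com -> 10.0.0.1 (expiry=0+6=6). clock=0
Op 2: tick 9 -> clock=9. purged={d.com}
Op 3: insert b.com -> 10.0.0.2 (expiry=9+2=11). clock=9
Op 4: tick 8 -> clock=17. purged={b.com}
Op 5: insert a.com -> 10.0.0.1 (expiry=17+6=23). clock=17
Op 6: tick 1 -> clock=18.
Op 7: tick 3 -> clock=21.
Op 8: tick 9 -> clock=30. purged={a.com}
Op 9: insert a.com -> 10.0.0.1 (expiry=30+14=44). clock=30
Op 10: insert e.com -> 10.0.0.1 (expiry=30+1=31). clock=30
Op 11: insert b.com -> 10.0.0.1 (expiry=30+2=32). clock=30
Op 12: tick 9 -> clock=39. purged={b.com,e.com}
Op 13: insert e.com -> 10.0.0.2 (expiry=39+12=51). clock=39
Op 14: tick 6 -> clock=45. purged={a.com}
Op 15: insert d.com -> 10.0.0.3 (expiry=45+15=60). clock=45
Op 16: tick 2 -> clock=47.
Op 17: tick 5 -> clock=52. purged={e.com}
Final cache (unexpired): {d.com} -> size=1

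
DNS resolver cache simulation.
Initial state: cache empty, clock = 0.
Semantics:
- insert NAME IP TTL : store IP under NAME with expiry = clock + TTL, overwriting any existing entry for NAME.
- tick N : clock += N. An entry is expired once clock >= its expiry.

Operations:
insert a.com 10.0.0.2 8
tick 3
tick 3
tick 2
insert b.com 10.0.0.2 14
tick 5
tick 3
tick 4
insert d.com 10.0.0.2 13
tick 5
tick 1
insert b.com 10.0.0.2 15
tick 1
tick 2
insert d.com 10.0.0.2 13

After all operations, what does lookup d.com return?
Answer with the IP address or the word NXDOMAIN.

Op 1: insert a.com -> 10.0.0.2 (expiry=0+8=8). clock=0
Op 2: tick 3 -> clock=3.
Op 3: tick 3 -> clock=6.
Op 4: tick 2 -> clock=8. purged={a.com}
Op 5: insert b.com -> 10.0.0.2 (expiry=8+14=22). clock=8
Op 6: tick 5 -> clock=13.
Op 7: tick 3 -> clock=16.
Op 8: tick 4 -> clock=20.
Op 9: insert d.com -> 10.0.0.2 (expiry=20+13=33). clock=20
Op 10: tick 5 -> clock=25. purged={b.com}
Op 11: tick 1 -> clock=26.
Op 12: insert b.com -> 10.0.0.2 (expiry=26+15=41). clock=26
Op 13: tick 1 -> clock=27.
Op 14: tick 2 -> clock=29.
Op 15: insert d.com -> 10.0.0.2 (expiry=29+13=42). clock=29
lookup d.com: present, ip=10.0.0.2 expiry=42 > clock=29

Answer: 10.0.0.2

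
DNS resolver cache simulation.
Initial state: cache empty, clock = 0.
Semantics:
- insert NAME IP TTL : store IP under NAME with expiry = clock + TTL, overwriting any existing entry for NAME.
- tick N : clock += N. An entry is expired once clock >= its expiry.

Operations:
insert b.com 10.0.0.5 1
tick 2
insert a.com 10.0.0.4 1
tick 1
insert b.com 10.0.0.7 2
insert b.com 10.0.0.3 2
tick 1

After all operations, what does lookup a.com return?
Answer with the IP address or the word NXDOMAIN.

Answer: NXDOMAIN

Derivation:
Op 1: insert b.com -> 10.0.0.5 (expiry=0+1=1). clock=0
Op 2: tick 2 -> clock=2. purged={b.com}
Op 3: insert a.com -> 10.0.0.4 (expiry=2+1=3). clock=2
Op 4: tick 1 -> clock=3. purged={a.com}
Op 5: insert b.com -> 10.0.0.7 (expiry=3+2=5). clock=3
Op 6: insert b.com -> 10.0.0.3 (expiry=3+2=5). clock=3
Op 7: tick 1 -> clock=4.
lookup a.com: not in cache (expired or never inserted)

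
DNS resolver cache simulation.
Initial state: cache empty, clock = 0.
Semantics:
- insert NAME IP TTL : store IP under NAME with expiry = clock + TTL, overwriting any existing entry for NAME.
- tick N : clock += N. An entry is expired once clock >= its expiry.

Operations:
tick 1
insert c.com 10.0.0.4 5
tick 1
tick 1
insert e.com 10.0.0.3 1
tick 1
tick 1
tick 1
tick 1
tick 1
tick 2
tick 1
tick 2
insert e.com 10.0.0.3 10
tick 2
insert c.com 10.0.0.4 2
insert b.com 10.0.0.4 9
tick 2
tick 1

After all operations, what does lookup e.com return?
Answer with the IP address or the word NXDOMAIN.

Op 1: tick 1 -> clock=1.
Op 2: insert c.com -> 10.0.0.4 (expiry=1+5=6). clock=1
Op 3: tick 1 -> clock=2.
Op 4: tick 1 -> clock=3.
Op 5: insert e.com -> 10.0.0.3 (expiry=3+1=4). clock=3
Op 6: tick 1 -> clock=4. purged={e.com}
Op 7: tick 1 -> clock=5.
Op 8: tick 1 -> clock=6. purged={c.com}
Op 9: tick 1 -> clock=7.
Op 10: tick 1 -> clock=8.
Op 11: tick 2 -> clock=10.
Op 12: tick 1 -> clock=11.
Op 13: tick 2 -> clock=13.
Op 14: insert e.com -> 10.0.0.3 (expiry=13+10=23). clock=13
Op 15: tick 2 -> clock=15.
Op 16: insert c.com -> 10.0.0.4 (expiry=15+2=17). clock=15
Op 17: insert b.com -> 10.0.0.4 (expiry=15+9=24). clock=15
Op 18: tick 2 -> clock=17. purged={c.com}
Op 19: tick 1 -> clock=18.
lookup e.com: present, ip=10.0.0.3 expiry=23 > clock=18

Answer: 10.0.0.3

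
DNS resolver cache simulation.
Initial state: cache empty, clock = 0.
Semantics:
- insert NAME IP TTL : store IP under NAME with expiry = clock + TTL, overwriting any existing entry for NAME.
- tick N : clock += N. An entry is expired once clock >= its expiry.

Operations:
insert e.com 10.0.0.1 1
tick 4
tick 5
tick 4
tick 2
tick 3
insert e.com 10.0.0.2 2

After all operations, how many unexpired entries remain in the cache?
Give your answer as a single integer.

Op 1: insert e.com -> 10.0.0.1 (expiry=0+1=1). clock=0
Op 2: tick 4 -> clock=4. purged={e.com}
Op 3: tick 5 -> clock=9.
Op 4: tick 4 -> clock=13.
Op 5: tick 2 -> clock=15.
Op 6: tick 3 -> clock=18.
Op 7: insert e.com -> 10.0.0.2 (expiry=18+2=20). clock=18
Final cache (unexpired): {e.com} -> size=1

Answer: 1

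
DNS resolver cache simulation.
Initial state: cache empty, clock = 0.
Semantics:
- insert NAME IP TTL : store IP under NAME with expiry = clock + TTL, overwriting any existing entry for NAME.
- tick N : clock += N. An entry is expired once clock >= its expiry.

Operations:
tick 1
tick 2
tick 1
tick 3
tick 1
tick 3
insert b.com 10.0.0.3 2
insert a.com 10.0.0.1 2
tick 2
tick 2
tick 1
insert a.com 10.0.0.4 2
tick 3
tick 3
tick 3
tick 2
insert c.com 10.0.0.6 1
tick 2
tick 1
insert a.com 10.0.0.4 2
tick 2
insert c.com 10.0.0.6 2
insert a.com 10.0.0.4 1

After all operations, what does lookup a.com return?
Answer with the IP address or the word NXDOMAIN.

Op 1: tick 1 -> clock=1.
Op 2: tick 2 -> clock=3.
Op 3: tick 1 -> clock=4.
Op 4: tick 3 -> clock=7.
Op 5: tick 1 -> clock=8.
Op 6: tick 3 -> clock=11.
Op 7: insert b.com -> 10.0.0.3 (expiry=11+2=13). clock=11
Op 8: insert a.com -> 10.0.0.1 (expiry=11+2=13). clock=11
Op 9: tick 2 -> clock=13. purged={a.com,b.com}
Op 10: tick 2 -> clock=15.
Op 11: tick 1 -> clock=16.
Op 12: insert a.com -> 10.0.0.4 (expiry=16+2=18). clock=16
Op 13: tick 3 -> clock=19. purged={a.com}
Op 14: tick 3 -> clock=22.
Op 15: tick 3 -> clock=25.
Op 16: tick 2 -> clock=27.
Op 17: insert c.com -> 10.0.0.6 (expiry=27+1=28). clock=27
Op 18: tick 2 -> clock=29. purged={c.com}
Op 19: tick 1 -> clock=30.
Op 20: insert a.com -> 10.0.0.4 (expiry=30+2=32). clock=30
Op 21: tick 2 -> clock=32. purged={a.com}
Op 22: insert c.com -> 10.0.0.6 (expiry=32+2=34). clock=32
Op 23: insert a.com -> 10.0.0.4 (expiry=32+1=33). clock=32
lookup a.com: present, ip=10.0.0.4 expiry=33 > clock=32

Answer: 10.0.0.4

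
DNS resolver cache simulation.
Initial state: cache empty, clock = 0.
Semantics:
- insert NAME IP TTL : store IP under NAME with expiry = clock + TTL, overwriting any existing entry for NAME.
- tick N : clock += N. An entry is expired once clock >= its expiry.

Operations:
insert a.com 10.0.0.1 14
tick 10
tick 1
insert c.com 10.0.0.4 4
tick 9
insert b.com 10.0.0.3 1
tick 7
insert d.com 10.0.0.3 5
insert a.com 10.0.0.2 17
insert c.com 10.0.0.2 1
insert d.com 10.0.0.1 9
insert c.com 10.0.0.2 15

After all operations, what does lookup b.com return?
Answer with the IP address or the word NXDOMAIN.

Op 1: insert a.com -> 10.0.0.1 (expiry=0+14=14). clock=0
Op 2: tick 10 -> clock=10.
Op 3: tick 1 -> clock=11.
Op 4: insert c.com -> 10.0.0.4 (expiry=11+4=15). clock=11
Op 5: tick 9 -> clock=20. purged={a.com,c.com}
Op 6: insert b.com -> 10.0.0.3 (expiry=20+1=21). clock=20
Op 7: tick 7 -> clock=27. purged={b.com}
Op 8: insert d.com -> 10.0.0.3 (expiry=27+5=32). clock=27
Op 9: insert a.com -> 10.0.0.2 (expiry=27+17=44). clock=27
Op 10: insert c.com -> 10.0.0.2 (expiry=27+1=28). clock=27
Op 11: insert d.com -> 10.0.0.1 (expiry=27+9=36). clock=27
Op 12: insert c.com -> 10.0.0.2 (expiry=27+15=42). clock=27
lookup b.com: not in cache (expired or never inserted)

Answer: NXDOMAIN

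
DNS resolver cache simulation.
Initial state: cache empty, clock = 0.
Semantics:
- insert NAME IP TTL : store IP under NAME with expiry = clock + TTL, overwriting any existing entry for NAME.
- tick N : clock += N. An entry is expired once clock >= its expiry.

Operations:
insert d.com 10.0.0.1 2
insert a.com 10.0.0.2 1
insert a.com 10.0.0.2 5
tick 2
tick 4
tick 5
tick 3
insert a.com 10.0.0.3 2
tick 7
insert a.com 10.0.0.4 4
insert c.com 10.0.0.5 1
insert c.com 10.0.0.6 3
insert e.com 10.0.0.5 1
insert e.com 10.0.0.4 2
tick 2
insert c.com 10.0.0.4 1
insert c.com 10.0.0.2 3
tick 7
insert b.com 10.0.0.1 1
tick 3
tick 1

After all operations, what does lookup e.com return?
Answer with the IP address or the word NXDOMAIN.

Op 1: insert d.com -> 10.0.0.1 (expiry=0+2=2). clock=0
Op 2: insert a.com -> 10.0.0.2 (expiry=0+1=1). clock=0
Op 3: insert a.com -> 10.0.0.2 (expiry=0+5=5). clock=0
Op 4: tick 2 -> clock=2. purged={d.com}
Op 5: tick 4 -> clock=6. purged={a.com}
Op 6: tick 5 -> clock=11.
Op 7: tick 3 -> clock=14.
Op 8: insert a.com -> 10.0.0.3 (expiry=14+2=16). clock=14
Op 9: tick 7 -> clock=21. purged={a.com}
Op 10: insert a.com -> 10.0.0.4 (expiry=21+4=25). clock=21
Op 11: insert c.com -> 10.0.0.5 (expiry=21+1=22). clock=21
Op 12: insert c.com -> 10.0.0.6 (expiry=21+3=24). clock=21
Op 13: insert e.com -> 10.0.0.5 (expiry=21+1=22). clock=21
Op 14: insert e.com -> 10.0.0.4 (expiry=21+2=23). clock=21
Op 15: tick 2 -> clock=23. purged={e.com}
Op 16: insert c.com -> 10.0.0.4 (expiry=23+1=24). clock=23
Op 17: insert c.com -> 10.0.0.2 (expiry=23+3=26). clock=23
Op 18: tick 7 -> clock=30. purged={a.com,c.com}
Op 19: insert b.com -> 10.0.0.1 (expiry=30+1=31). clock=30
Op 20: tick 3 -> clock=33. purged={b.com}
Op 21: tick 1 -> clock=34.
lookup e.com: not in cache (expired or never inserted)

Answer: NXDOMAIN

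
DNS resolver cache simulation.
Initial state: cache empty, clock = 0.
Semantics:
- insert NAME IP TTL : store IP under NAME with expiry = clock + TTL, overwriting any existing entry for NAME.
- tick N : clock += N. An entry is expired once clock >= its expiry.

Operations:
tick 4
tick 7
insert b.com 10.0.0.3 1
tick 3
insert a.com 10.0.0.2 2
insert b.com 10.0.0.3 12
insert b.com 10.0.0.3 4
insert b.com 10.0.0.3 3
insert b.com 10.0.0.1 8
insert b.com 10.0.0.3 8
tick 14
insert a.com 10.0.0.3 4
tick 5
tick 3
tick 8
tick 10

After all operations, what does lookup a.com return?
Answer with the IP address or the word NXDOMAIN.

Answer: NXDOMAIN

Derivation:
Op 1: tick 4 -> clock=4.
Op 2: tick 7 -> clock=11.
Op 3: insert b.com -> 10.0.0.3 (expiry=11+1=12). clock=11
Op 4: tick 3 -> clock=14. purged={b.com}
Op 5: insert a.com -> 10.0.0.2 (expiry=14+2=16). clock=14
Op 6: insert b.com -> 10.0.0.3 (expiry=14+12=26). clock=14
Op 7: insert b.com -> 10.0.0.3 (expiry=14+4=18). clock=14
Op 8: insert b.com -> 10.0.0.3 (expiry=14+3=17). clock=14
Op 9: insert b.com -> 10.0.0.1 (expiry=14+8=22). clock=14
Op 10: insert b.com -> 10.0.0.3 (expiry=14+8=22). clock=14
Op 11: tick 14 -> clock=28. purged={a.com,b.com}
Op 12: insert a.com -> 10.0.0.3 (expiry=28+4=32). clock=28
Op 13: tick 5 -> clock=33. purged={a.com}
Op 14: tick 3 -> clock=36.
Op 15: tick 8 -> clock=44.
Op 16: tick 10 -> clock=54.
lookup a.com: not in cache (expired or never inserted)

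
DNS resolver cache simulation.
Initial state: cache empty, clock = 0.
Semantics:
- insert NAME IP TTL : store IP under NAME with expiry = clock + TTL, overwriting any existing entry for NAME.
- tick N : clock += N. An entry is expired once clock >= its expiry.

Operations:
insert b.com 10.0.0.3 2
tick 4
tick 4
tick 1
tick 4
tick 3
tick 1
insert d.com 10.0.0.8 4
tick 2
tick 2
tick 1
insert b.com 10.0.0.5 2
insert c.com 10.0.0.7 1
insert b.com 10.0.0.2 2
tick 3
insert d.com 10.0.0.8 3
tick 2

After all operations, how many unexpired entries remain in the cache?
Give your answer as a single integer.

Op 1: insert b.com -> 10.0.0.3 (expiry=0+2=2). clock=0
Op 2: tick 4 -> clock=4. purged={b.com}
Op 3: tick 4 -> clock=8.
Op 4: tick 1 -> clock=9.
Op 5: tick 4 -> clock=13.
Op 6: tick 3 -> clock=16.
Op 7: tick 1 -> clock=17.
Op 8: insert d.com -> 10.0.0.8 (expiry=17+4=21). clock=17
Op 9: tick 2 -> clock=19.
Op 10: tick 2 -> clock=21. purged={d.com}
Op 11: tick 1 -> clock=22.
Op 12: insert b.com -> 10.0.0.5 (expiry=22+2=24). clock=22
Op 13: insert c.com -> 10.0.0.7 (expiry=22+1=23). clock=22
Op 14: insert b.com -> 10.0.0.2 (expiry=22+2=24). clock=22
Op 15: tick 3 -> clock=25. purged={b.com,c.com}
Op 16: insert d.com -> 10.0.0.8 (expiry=25+3=28). clock=25
Op 17: tick 2 -> clock=27.
Final cache (unexpired): {d.com} -> size=1

Answer: 1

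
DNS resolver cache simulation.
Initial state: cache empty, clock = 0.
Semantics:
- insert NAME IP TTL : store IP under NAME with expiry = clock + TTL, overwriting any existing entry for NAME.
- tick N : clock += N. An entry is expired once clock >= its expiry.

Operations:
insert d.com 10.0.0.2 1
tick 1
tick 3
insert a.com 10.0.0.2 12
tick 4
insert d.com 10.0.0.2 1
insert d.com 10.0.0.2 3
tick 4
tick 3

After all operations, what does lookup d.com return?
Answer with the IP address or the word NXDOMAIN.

Answer: NXDOMAIN

Derivation:
Op 1: insert d.com -> 10.0.0.2 (expiry=0+1=1). clock=0
Op 2: tick 1 -> clock=1. purged={d.com}
Op 3: tick 3 -> clock=4.
Op 4: insert a.com -> 10.0.0.2 (expiry=4+12=16). clock=4
Op 5: tick 4 -> clock=8.
Op 6: insert d.com -> 10.0.0.2 (expiry=8+1=9). clock=8
Op 7: insert d.com -> 10.0.0.2 (expiry=8+3=11). clock=8
Op 8: tick 4 -> clock=12. purged={d.com}
Op 9: tick 3 -> clock=15.
lookup d.com: not in cache (expired or never inserted)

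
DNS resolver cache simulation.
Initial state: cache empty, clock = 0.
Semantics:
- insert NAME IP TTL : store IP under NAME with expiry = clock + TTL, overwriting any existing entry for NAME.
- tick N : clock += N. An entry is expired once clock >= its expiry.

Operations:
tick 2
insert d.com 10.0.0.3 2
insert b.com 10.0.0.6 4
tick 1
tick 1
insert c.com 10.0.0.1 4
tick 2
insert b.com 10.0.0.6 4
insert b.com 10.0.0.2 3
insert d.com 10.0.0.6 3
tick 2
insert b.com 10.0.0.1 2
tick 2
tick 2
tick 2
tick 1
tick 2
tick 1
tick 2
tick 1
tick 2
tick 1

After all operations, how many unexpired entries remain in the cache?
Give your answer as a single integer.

Op 1: tick 2 -> clock=2.
Op 2: insert d.com -> 10.0.0.3 (expiry=2+2=4). clock=2
Op 3: insert b.com -> 10.0.0.6 (expiry=2+4=6). clock=2
Op 4: tick 1 -> clock=3.
Op 5: tick 1 -> clock=4. purged={d.com}
Op 6: insert c.com -> 10.0.0.1 (expiry=4+4=8). clock=4
Op 7: tick 2 -> clock=6. purged={b.com}
Op 8: insert b.com -> 10.0.0.6 (expiry=6+4=10). clock=6
Op 9: insert b.com -> 10.0.0.2 (expiry=6+3=9). clock=6
Op 10: insert d.com -> 10.0.0.6 (expiry=6+3=9). clock=6
Op 11: tick 2 -> clock=8. purged={c.com}
Op 12: insert b.com -> 10.0.0.1 (expiry=8+2=10). clock=8
Op 13: tick 2 -> clock=10. purged={b.com,d.com}
Op 14: tick 2 -> clock=12.
Op 15: tick 2 -> clock=14.
Op 16: tick 1 -> clock=15.
Op 17: tick 2 -> clock=17.
Op 18: tick 1 -> clock=18.
Op 19: tick 2 -> clock=20.
Op 20: tick 1 -> clock=21.
Op 21: tick 2 -> clock=23.
Op 22: tick 1 -> clock=24.
Final cache (unexpired): {} -> size=0

Answer: 0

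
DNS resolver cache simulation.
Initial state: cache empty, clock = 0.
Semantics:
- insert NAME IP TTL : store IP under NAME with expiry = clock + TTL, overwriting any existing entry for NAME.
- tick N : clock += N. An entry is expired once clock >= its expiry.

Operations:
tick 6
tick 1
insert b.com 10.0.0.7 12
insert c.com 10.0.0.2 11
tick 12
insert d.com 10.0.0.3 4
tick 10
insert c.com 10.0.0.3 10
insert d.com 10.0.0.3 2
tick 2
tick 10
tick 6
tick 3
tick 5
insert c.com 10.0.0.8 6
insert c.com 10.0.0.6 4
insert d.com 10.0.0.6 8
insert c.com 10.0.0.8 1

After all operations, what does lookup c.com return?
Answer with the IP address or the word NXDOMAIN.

Answer: 10.0.0.8

Derivation:
Op 1: tick 6 -> clock=6.
Op 2: tick 1 -> clock=7.
Op 3: insert b.com -> 10.0.0.7 (expiry=7+12=19). clock=7
Op 4: insert c.com -> 10.0.0.2 (expiry=7+11=18). clock=7
Op 5: tick 12 -> clock=19. purged={b.com,c.com}
Op 6: insert d.com -> 10.0.0.3 (expiry=19+4=23). clock=19
Op 7: tick 10 -> clock=29. purged={d.com}
Op 8: insert c.com -> 10.0.0.3 (expiry=29+10=39). clock=29
Op 9: insert d.com -> 10.0.0.3 (expiry=29+2=31). clock=29
Op 10: tick 2 -> clock=31. purged={d.com}
Op 11: tick 10 -> clock=41. purged={c.com}
Op 12: tick 6 -> clock=47.
Op 13: tick 3 -> clock=50.
Op 14: tick 5 -> clock=55.
Op 15: insert c.com -> 10.0.0.8 (expiry=55+6=61). clock=55
Op 16: insert c.com -> 10.0.0.6 (expiry=55+4=59). clock=55
Op 17: insert d.com -> 10.0.0.6 (expiry=55+8=63). clock=55
Op 18: insert c.com -> 10.0.0.8 (expiry=55+1=56). clock=55
lookup c.com: present, ip=10.0.0.8 expiry=56 > clock=55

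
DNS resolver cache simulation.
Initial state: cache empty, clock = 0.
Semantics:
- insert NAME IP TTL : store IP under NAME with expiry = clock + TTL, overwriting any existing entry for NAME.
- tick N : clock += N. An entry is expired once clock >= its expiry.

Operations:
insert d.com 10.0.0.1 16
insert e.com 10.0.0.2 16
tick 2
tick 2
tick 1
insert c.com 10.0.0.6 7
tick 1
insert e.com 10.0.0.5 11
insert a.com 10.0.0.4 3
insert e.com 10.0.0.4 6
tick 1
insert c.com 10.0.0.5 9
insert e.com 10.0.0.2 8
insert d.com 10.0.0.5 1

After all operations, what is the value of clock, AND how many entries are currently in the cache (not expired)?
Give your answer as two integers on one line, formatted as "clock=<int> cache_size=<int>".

Op 1: insert d.com -> 10.0.0.1 (expiry=0+16=16). clock=0
Op 2: insert e.com -> 10.0.0.2 (expiry=0+16=16). clock=0
Op 3: tick 2 -> clock=2.
Op 4: tick 2 -> clock=4.
Op 5: tick 1 -> clock=5.
Op 6: insert c.com -> 10.0.0.6 (expiry=5+7=12). clock=5
Op 7: tick 1 -> clock=6.
Op 8: insert e.com -> 10.0.0.5 (expiry=6+11=17). clock=6
Op 9: insert a.com -> 10.0.0.4 (expiry=6+3=9). clock=6
Op 10: insert e.com -> 10.0.0.4 (expiry=6+6=12). clock=6
Op 11: tick 1 -> clock=7.
Op 12: insert c.com -> 10.0.0.5 (expiry=7+9=16). clock=7
Op 13: insert e.com -> 10.0.0.2 (expiry=7+8=15). clock=7
Op 14: insert d.com -> 10.0.0.5 (expiry=7+1=8). clock=7
Final clock = 7
Final cache (unexpired): {a.com,c.com,d.com,e.com} -> size=4

Answer: clock=7 cache_size=4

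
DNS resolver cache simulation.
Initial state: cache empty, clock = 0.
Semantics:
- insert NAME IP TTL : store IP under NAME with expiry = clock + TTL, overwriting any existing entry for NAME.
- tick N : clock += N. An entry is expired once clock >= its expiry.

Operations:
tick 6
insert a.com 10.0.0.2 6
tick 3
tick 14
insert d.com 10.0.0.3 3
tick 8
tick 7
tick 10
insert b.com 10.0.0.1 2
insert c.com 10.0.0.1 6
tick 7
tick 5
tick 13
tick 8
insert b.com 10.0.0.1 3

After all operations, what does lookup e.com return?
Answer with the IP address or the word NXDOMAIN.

Op 1: tick 6 -> clock=6.
Op 2: insert a.com -> 10.0.0.2 (expiry=6+6=12). clock=6
Op 3: tick 3 -> clock=9.
Op 4: tick 14 -> clock=23. purged={a.com}
Op 5: insert d.com -> 10.0.0.3 (expiry=23+3=26). clock=23
Op 6: tick 8 -> clock=31. purged={d.com}
Op 7: tick 7 -> clock=38.
Op 8: tick 10 -> clock=48.
Op 9: insert b.com -> 10.0.0.1 (expiry=48+2=50). clock=48
Op 10: insert c.com -> 10.0.0.1 (expiry=48+6=54). clock=48
Op 11: tick 7 -> clock=55. purged={b.com,c.com}
Op 12: tick 5 -> clock=60.
Op 13: tick 13 -> clock=73.
Op 14: tick 8 -> clock=81.
Op 15: insert b.com -> 10.0.0.1 (expiry=81+3=84). clock=81
lookup e.com: not in cache (expired or never inserted)

Answer: NXDOMAIN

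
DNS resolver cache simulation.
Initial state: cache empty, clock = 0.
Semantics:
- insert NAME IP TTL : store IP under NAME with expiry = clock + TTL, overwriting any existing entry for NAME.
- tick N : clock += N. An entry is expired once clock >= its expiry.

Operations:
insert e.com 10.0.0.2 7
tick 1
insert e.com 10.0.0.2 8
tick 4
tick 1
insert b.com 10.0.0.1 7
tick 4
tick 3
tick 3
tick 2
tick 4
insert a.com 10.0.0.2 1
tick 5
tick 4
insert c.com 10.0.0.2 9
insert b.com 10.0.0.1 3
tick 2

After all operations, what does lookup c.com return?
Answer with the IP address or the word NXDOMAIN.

Op 1: insert e.com -> 10.0.0.2 (expiry=0+7=7). clock=0
Op 2: tick 1 -> clock=1.
Op 3: insert e.com -> 10.0.0.2 (expiry=1+8=9). clock=1
Op 4: tick 4 -> clock=5.
Op 5: tick 1 -> clock=6.
Op 6: insert b.com -> 10.0.0.1 (expiry=6+7=13). clock=6
Op 7: tick 4 -> clock=10. purged={e.com}
Op 8: tick 3 -> clock=13. purged={b.com}
Op 9: tick 3 -> clock=16.
Op 10: tick 2 -> clock=18.
Op 11: tick 4 -> clock=22.
Op 12: insert a.com -> 10.0.0.2 (expiry=22+1=23). clock=22
Op 13: tick 5 -> clock=27. purged={a.com}
Op 14: tick 4 -> clock=31.
Op 15: insert c.com -> 10.0.0.2 (expiry=31+9=40). clock=31
Op 16: insert b.com -> 10.0.0.1 (expiry=31+3=34). clock=31
Op 17: tick 2 -> clock=33.
lookup c.com: present, ip=10.0.0.2 expiry=40 > clock=33

Answer: 10.0.0.2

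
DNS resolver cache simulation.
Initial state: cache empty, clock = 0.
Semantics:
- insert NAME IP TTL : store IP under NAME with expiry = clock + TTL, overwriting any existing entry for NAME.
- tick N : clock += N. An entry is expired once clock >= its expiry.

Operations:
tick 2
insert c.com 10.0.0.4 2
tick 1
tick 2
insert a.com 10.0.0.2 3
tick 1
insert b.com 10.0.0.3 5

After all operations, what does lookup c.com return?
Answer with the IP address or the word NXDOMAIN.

Answer: NXDOMAIN

Derivation:
Op 1: tick 2 -> clock=2.
Op 2: insert c.com -> 10.0.0.4 (expiry=2+2=4). clock=2
Op 3: tick 1 -> clock=3.
Op 4: tick 2 -> clock=5. purged={c.com}
Op 5: insert a.com -> 10.0.0.2 (expiry=5+3=8). clock=5
Op 6: tick 1 -> clock=6.
Op 7: insert b.com -> 10.0.0.3 (expiry=6+5=11). clock=6
lookup c.com: not in cache (expired or never inserted)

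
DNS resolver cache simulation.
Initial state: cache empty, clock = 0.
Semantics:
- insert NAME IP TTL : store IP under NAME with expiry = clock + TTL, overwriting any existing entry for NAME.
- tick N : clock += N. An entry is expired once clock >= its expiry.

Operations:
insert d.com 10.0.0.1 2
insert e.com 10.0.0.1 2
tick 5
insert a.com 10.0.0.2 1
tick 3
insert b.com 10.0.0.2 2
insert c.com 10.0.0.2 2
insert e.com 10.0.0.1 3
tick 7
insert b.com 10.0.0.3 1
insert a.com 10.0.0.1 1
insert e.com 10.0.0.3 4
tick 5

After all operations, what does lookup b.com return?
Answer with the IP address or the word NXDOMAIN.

Answer: NXDOMAIN

Derivation:
Op 1: insert d.com -> 10.0.0.1 (expiry=0+2=2). clock=0
Op 2: insert e.com -> 10.0.0.1 (expiry=0+2=2). clock=0
Op 3: tick 5 -> clock=5. purged={d.com,e.com}
Op 4: insert a.com -> 10.0.0.2 (expiry=5+1=6). clock=5
Op 5: tick 3 -> clock=8. purged={a.com}
Op 6: insert b.com -> 10.0.0.2 (expiry=8+2=10). clock=8
Op 7: insert c.com -> 10.0.0.2 (expiry=8+2=10). clock=8
Op 8: insert e.com -> 10.0.0.1 (expiry=8+3=11). clock=8
Op 9: tick 7 -> clock=15. purged={b.com,c.com,e.com}
Op 10: insert b.com -> 10.0.0.3 (expiry=15+1=16). clock=15
Op 11: insert a.com -> 10.0.0.1 (expiry=15+1=16). clock=15
Op 12: insert e.com -> 10.0.0.3 (expiry=15+4=19). clock=15
Op 13: tick 5 -> clock=20. purged={a.com,b.com,e.com}
lookup b.com: not in cache (expired or never inserted)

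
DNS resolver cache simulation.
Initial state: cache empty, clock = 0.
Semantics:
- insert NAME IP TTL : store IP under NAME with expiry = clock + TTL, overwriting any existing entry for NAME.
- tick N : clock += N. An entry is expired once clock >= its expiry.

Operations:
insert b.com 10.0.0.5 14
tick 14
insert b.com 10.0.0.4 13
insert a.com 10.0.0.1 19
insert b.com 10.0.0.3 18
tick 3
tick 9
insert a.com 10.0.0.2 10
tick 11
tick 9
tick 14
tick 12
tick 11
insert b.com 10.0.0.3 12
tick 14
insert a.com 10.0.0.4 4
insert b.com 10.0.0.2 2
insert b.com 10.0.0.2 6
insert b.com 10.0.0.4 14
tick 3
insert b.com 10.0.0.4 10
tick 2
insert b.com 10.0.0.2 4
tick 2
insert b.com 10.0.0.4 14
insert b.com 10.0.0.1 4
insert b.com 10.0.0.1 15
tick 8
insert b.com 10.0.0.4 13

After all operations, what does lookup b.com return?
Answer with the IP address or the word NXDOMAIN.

Op 1: insert b.com -> 10.0.0.5 (expiry=0+14=14). clock=0
Op 2: tick 14 -> clock=14. purged={b.com}
Op 3: insert b.com -> 10.0.0.4 (expiry=14+13=27). clock=14
Op 4: insert a.com -> 10.0.0.1 (expiry=14+19=33). clock=14
Op 5: insert b.com -> 10.0.0.3 (expiry=14+18=32). clock=14
Op 6: tick 3 -> clock=17.
Op 7: tick 9 -> clock=26.
Op 8: insert a.com -> 10.0.0.2 (expiry=26+10=36). clock=26
Op 9: tick 11 -> clock=37. purged={a.com,b.com}
Op 10: tick 9 -> clock=46.
Op 11: tick 14 -> clock=60.
Op 12: tick 12 -> clock=72.
Op 13: tick 11 -> clock=83.
Op 14: insert b.com -> 10.0.0.3 (expiry=83+12=95). clock=83
Op 15: tick 14 -> clock=97. purged={b.com}
Op 16: insert a.com -> 10.0.0.4 (expiry=97+4=101). clock=97
Op 17: insert b.com -> 10.0.0.2 (expiry=97+2=99). clock=97
Op 18: insert b.com -> 10.0.0.2 (expiry=97+6=103). clock=97
Op 19: insert b.com -> 10.0.0.4 (expiry=97+14=111). clock=97
Op 20: tick 3 -> clock=100.
Op 21: insert b.com -> 10.0.0.4 (expiry=100+10=110). clock=100
Op 22: tick 2 -> clock=102. purged={a.com}
Op 23: insert b.com -> 10.0.0.2 (expiry=102+4=106). clock=102
Op 24: tick 2 -> clock=104.
Op 25: insert b.com -> 10.0.0.4 (expiry=104+14=118). clock=104
Op 26: insert b.com -> 10.0.0.1 (expiry=104+4=108). clock=104
Op 27: insert b.com -> 10.0.0.1 (expiry=104+15=119). clock=104
Op 28: tick 8 -> clock=112.
Op 29: insert b.com -> 10.0.0.4 (expiry=112+13=125). clock=112
lookup b.com: present, ip=10.0.0.4 expiry=125 > clock=112

Answer: 10.0.0.4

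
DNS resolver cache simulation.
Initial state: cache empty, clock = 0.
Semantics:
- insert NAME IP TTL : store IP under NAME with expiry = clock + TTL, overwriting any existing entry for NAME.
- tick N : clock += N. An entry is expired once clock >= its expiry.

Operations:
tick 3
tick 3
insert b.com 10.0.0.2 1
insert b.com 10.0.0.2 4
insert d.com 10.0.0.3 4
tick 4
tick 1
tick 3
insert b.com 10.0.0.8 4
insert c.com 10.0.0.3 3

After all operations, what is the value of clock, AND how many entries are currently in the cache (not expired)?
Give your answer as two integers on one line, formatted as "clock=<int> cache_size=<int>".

Op 1: tick 3 -> clock=3.
Op 2: tick 3 -> clock=6.
Op 3: insert b.com -> 10.0.0.2 (expiry=6+1=7). clock=6
Op 4: insert b.com -> 10.0.0.2 (expiry=6+4=10). clock=6
Op 5: insert d.com -> 10.0.0.3 (expiry=6+4=10). clock=6
Op 6: tick 4 -> clock=10. purged={b.com,d.com}
Op 7: tick 1 -> clock=11.
Op 8: tick 3 -> clock=14.
Op 9: insert b.com -> 10.0.0.8 (expiry=14+4=18). clock=14
Op 10: insert c.com -> 10.0.0.3 (expiry=14+3=17). clock=14
Final clock = 14
Final cache (unexpired): {b.com,c.com} -> size=2

Answer: clock=14 cache_size=2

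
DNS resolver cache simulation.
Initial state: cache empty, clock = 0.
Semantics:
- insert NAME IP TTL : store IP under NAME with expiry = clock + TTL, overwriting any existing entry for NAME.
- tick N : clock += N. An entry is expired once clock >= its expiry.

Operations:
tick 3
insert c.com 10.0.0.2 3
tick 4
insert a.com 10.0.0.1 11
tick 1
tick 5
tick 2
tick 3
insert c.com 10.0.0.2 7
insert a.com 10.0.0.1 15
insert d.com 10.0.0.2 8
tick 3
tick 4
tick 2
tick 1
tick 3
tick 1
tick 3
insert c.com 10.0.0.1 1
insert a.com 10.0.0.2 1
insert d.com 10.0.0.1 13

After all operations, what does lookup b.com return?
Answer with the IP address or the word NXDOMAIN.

Answer: NXDOMAIN

Derivation:
Op 1: tick 3 -> clock=3.
Op 2: insert c.com -> 10.0.0.2 (expiry=3+3=6). clock=3
Op 3: tick 4 -> clock=7. purged={c.com}
Op 4: insert a.com -> 10.0.0.1 (expiry=7+11=18). clock=7
Op 5: tick 1 -> clock=8.
Op 6: tick 5 -> clock=13.
Op 7: tick 2 -> clock=15.
Op 8: tick 3 -> clock=18. purged={a.com}
Op 9: insert c.com -> 10.0.0.2 (expiry=18+7=25). clock=18
Op 10: insert a.com -> 10.0.0.1 (expiry=18+15=33). clock=18
Op 11: insert d.com -> 10.0.0.2 (expiry=18+8=26). clock=18
Op 12: tick 3 -> clock=21.
Op 13: tick 4 -> clock=25. purged={c.com}
Op 14: tick 2 -> clock=27. purged={d.com}
Op 15: tick 1 -> clock=28.
Op 16: tick 3 -> clock=31.
Op 17: tick 1 -> clock=32.
Op 18: tick 3 -> clock=35. purged={a.com}
Op 19: insert c.com -> 10.0.0.1 (expiry=35+1=36). clock=35
Op 20: insert a.com -> 10.0.0.2 (expiry=35+1=36). clock=35
Op 21: insert d.com -> 10.0.0.1 (expiry=35+13=48). clock=35
lookup b.com: not in cache (expired or never inserted)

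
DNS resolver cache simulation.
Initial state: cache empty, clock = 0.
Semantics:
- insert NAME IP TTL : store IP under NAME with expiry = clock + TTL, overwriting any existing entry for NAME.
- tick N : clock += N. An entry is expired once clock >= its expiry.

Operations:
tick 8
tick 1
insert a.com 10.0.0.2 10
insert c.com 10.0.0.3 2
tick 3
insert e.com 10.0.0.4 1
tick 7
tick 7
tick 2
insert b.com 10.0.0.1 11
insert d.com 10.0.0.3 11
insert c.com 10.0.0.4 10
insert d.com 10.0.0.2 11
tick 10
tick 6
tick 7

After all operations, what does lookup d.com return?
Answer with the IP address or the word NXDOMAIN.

Answer: NXDOMAIN

Derivation:
Op 1: tick 8 -> clock=8.
Op 2: tick 1 -> clock=9.
Op 3: insert a.com -> 10.0.0.2 (expiry=9+10=19). clock=9
Op 4: insert c.com -> 10.0.0.3 (expiry=9+2=11). clock=9
Op 5: tick 3 -> clock=12. purged={c.com}
Op 6: insert e.com -> 10.0.0.4 (expiry=12+1=13). clock=12
Op 7: tick 7 -> clock=19. purged={a.com,e.com}
Op 8: tick 7 -> clock=26.
Op 9: tick 2 -> clock=28.
Op 10: insert b.com -> 10.0.0.1 (expiry=28+11=39). clock=28
Op 11: insert d.com -> 10.0.0.3 (expiry=28+11=39). clock=28
Op 12: insert c.com -> 10.0.0.4 (expiry=28+10=38). clock=28
Op 13: insert d.com -> 10.0.0.2 (expiry=28+11=39). clock=28
Op 14: tick 10 -> clock=38. purged={c.com}
Op 15: tick 6 -> clock=44. purged={b.com,d.com}
Op 16: tick 7 -> clock=51.
lookup d.com: not in cache (expired or never inserted)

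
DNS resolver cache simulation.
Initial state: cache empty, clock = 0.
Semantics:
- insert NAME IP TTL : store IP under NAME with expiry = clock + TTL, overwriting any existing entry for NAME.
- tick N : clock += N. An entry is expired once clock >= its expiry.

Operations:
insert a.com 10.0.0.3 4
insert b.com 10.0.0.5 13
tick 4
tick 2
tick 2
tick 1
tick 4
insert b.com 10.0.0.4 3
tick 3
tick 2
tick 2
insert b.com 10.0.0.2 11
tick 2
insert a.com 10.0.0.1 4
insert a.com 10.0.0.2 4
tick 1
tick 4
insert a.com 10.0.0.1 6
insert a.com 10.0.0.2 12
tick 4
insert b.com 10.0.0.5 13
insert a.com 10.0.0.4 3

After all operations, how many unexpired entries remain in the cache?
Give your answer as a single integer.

Op 1: insert a.com -> 10.0.0.3 (expiry=0+4=4). clock=0
Op 2: insert b.com -> 10.0.0.5 (expiry=0+13=13). clock=0
Op 3: tick 4 -> clock=4. purged={a.com}
Op 4: tick 2 -> clock=6.
Op 5: tick 2 -> clock=8.
Op 6: tick 1 -> clock=9.
Op 7: tick 4 -> clock=13. purged={b.com}
Op 8: insert b.com -> 10.0.0.4 (expiry=13+3=16). clock=13
Op 9: tick 3 -> clock=16. purged={b.com}
Op 10: tick 2 -> clock=18.
Op 11: tick 2 -> clock=20.
Op 12: insert b.com -> 10.0.0.2 (expiry=20+11=31). clock=20
Op 13: tick 2 -> clock=22.
Op 14: insert a.com -> 10.0.0.1 (expiry=22+4=26). clock=22
Op 15: insert a.com -> 10.0.0.2 (expiry=22+4=26). clock=22
Op 16: tick 1 -> clock=23.
Op 17: tick 4 -> clock=27. purged={a.com}
Op 18: insert a.com -> 10.0.0.1 (expiry=27+6=33). clock=27
Op 19: insert a.com -> 10.0.0.2 (expiry=27+12=39). clock=27
Op 20: tick 4 -> clock=31. purged={b.com}
Op 21: insert b.com -> 10.0.0.5 (expiry=31+13=44). clock=31
Op 22: insert a.com -> 10.0.0.4 (expiry=31+3=34). clock=31
Final cache (unexpired): {a.com,b.com} -> size=2

Answer: 2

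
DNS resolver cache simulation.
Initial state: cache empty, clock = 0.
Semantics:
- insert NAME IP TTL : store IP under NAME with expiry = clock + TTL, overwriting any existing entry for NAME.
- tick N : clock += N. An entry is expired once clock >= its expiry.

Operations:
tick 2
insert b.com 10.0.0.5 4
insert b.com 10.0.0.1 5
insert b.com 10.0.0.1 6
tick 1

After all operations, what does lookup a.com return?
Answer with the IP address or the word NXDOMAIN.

Answer: NXDOMAIN

Derivation:
Op 1: tick 2 -> clock=2.
Op 2: insert b.com -> 10.0.0.5 (expiry=2+4=6). clock=2
Op 3: insert b.com -> 10.0.0.1 (expiry=2+5=7). clock=2
Op 4: insert b.com -> 10.0.0.1 (expiry=2+6=8). clock=2
Op 5: tick 1 -> clock=3.
lookup a.com: not in cache (expired or never inserted)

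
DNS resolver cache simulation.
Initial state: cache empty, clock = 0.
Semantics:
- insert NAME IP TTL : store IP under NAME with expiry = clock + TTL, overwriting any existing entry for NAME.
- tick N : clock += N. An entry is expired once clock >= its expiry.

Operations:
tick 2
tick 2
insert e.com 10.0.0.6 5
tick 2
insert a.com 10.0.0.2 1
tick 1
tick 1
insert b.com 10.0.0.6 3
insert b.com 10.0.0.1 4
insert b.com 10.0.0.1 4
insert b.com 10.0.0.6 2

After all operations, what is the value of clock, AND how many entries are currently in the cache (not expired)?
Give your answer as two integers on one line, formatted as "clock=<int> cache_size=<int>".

Op 1: tick 2 -> clock=2.
Op 2: tick 2 -> clock=4.
Op 3: insert e.com -> 10.0.0.6 (expiry=4+5=9). clock=4
Op 4: tick 2 -> clock=6.
Op 5: insert a.com -> 10.0.0.2 (expiry=6+1=7). clock=6
Op 6: tick 1 -> clock=7. purged={a.com}
Op 7: tick 1 -> clock=8.
Op 8: insert b.com -> 10.0.0.6 (expiry=8+3=11). clock=8
Op 9: insert b.com -> 10.0.0.1 (expiry=8+4=12). clock=8
Op 10: insert b.com -> 10.0.0.1 (expiry=8+4=12). clock=8
Op 11: insert b.com -> 10.0.0.6 (expiry=8+2=10). clock=8
Final clock = 8
Final cache (unexpired): {b.com,e.com} -> size=2

Answer: clock=8 cache_size=2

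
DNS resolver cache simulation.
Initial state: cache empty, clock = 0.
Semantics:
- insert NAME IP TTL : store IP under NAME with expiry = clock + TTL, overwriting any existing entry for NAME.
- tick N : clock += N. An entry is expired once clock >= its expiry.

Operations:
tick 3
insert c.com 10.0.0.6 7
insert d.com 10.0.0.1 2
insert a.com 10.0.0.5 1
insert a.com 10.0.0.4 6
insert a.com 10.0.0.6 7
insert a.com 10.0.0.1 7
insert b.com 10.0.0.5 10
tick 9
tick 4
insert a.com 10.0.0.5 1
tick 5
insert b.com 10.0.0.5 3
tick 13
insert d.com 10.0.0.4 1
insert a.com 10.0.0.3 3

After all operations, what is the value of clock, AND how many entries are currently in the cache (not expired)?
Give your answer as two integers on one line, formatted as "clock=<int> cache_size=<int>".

Op 1: tick 3 -> clock=3.
Op 2: insert c.com -> 10.0.0.6 (expiry=3+7=10). clock=3
Op 3: insert d.com -> 10.0.0.1 (expiry=3+2=5). clock=3
Op 4: insert a.com -> 10.0.0.5 (expiry=3+1=4). clock=3
Op 5: insert a.com -> 10.0.0.4 (expiry=3+6=9). clock=3
Op 6: insert a.com -> 10.0.0.6 (expiry=3+7=10). clock=3
Op 7: insert a.com -> 10.0.0.1 (expiry=3+7=10). clock=3
Op 8: insert b.com -> 10.0.0.5 (expiry=3+10=13). clock=3
Op 9: tick 9 -> clock=12. purged={a.com,c.com,d.com}
Op 10: tick 4 -> clock=16. purged={b.com}
Op 11: insert a.com -> 10.0.0.5 (expiry=16+1=17). clock=16
Op 12: tick 5 -> clock=21. purged={a.com}
Op 13: insert b.com -> 10.0.0.5 (expiry=21+3=24). clock=21
Op 14: tick 13 -> clock=34. purged={b.com}
Op 15: insert d.com -> 10.0.0.4 (expiry=34+1=35). clock=34
Op 16: insert a.com -> 10.0.0.3 (expiry=34+3=37). clock=34
Final clock = 34
Final cache (unexpired): {a.com,d.com} -> size=2

Answer: clock=34 cache_size=2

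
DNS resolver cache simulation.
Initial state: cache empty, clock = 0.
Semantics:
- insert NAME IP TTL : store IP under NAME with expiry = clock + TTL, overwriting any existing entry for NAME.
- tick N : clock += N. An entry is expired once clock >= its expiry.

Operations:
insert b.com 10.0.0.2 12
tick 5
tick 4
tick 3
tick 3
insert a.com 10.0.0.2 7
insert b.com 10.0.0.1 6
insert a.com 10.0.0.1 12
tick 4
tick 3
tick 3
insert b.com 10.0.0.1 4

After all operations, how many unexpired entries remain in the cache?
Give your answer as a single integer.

Answer: 2

Derivation:
Op 1: insert b.com -> 10.0.0.2 (expiry=0+12=12). clock=0
Op 2: tick 5 -> clock=5.
Op 3: tick 4 -> clock=9.
Op 4: tick 3 -> clock=12. purged={b.com}
Op 5: tick 3 -> clock=15.
Op 6: insert a.com -> 10.0.0.2 (expiry=15+7=22). clock=15
Op 7: insert b.com -> 10.0.0.1 (expiry=15+6=21). clock=15
Op 8: insert a.com -> 10.0.0.1 (expiry=15+12=27). clock=15
Op 9: tick 4 -> clock=19.
Op 10: tick 3 -> clock=22. purged={b.com}
Op 11: tick 3 -> clock=25.
Op 12: insert b.com -> 10.0.0.1 (expiry=25+4=29). clock=25
Final cache (unexpired): {a.com,b.com} -> size=2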